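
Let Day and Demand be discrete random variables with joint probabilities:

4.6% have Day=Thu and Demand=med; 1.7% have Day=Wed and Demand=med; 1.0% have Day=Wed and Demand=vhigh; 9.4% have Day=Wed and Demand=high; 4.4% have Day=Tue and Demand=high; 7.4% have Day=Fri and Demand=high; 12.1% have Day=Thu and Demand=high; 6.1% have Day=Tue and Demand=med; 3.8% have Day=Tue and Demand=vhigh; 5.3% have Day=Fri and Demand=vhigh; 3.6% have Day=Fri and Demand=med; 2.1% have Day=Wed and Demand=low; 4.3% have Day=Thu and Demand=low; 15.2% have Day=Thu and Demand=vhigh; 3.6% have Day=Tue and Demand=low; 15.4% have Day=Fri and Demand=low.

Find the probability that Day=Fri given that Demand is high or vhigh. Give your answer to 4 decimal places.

0.2167

P(Demand=high) = 0.044 + 0.094 + 0.121 + 0.074 = 0.333.
P(Demand=vhigh) = 0.038 + 0.010 + 0.152 + 0.053 = 0.253.
P(Demand ∈ {high, vhigh}) = 0.333 + 0.253 = 0.586; P(Day=Fri, Demand ∈ {high, vhigh}) = 0.074 + 0.053 = 0.127.
P(Day=Fri | Demand ∈ {high, vhigh}) = 0.127/0.586 = 0.2167.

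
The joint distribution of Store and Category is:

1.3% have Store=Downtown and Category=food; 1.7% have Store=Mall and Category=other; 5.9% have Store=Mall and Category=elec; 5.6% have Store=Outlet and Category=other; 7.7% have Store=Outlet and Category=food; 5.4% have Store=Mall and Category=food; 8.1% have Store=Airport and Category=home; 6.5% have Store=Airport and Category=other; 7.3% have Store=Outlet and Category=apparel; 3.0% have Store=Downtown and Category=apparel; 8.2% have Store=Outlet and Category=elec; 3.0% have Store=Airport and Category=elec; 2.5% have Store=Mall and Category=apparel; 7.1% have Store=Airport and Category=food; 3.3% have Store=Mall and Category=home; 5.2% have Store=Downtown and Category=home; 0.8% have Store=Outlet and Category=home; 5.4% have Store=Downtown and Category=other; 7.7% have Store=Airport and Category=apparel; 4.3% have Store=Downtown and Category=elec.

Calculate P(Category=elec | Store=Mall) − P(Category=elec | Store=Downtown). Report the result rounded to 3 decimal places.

0.090

P(Store=Mall) = 0.054 + 0.025 + 0.059 + 0.033 + 0.017 = 0.188; P(Category=elec | Store=Mall) = 0.059/0.188 = 0.3138.
P(Store=Downtown) = 0.013 + 0.030 + 0.043 + 0.052 + 0.054 = 0.192; P(Category=elec | Store=Downtown) = 0.043/0.192 = 0.2240.
Difference = 0.090.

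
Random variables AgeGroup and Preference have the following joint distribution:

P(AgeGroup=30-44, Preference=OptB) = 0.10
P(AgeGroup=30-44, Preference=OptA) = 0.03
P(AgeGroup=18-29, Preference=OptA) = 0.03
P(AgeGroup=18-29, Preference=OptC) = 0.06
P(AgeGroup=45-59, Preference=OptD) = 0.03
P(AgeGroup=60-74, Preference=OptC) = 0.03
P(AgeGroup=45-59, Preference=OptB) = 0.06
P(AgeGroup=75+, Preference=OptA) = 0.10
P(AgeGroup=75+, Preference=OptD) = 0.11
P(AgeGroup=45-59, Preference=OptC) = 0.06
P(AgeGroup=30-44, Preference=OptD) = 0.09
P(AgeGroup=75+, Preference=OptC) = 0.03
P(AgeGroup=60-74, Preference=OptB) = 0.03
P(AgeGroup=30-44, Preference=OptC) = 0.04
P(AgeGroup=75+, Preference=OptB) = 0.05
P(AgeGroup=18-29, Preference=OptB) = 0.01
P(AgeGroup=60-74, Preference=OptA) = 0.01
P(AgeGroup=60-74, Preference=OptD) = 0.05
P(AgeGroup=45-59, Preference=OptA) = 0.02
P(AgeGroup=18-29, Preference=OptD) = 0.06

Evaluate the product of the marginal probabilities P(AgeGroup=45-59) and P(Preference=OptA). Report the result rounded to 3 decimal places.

P(AgeGroup=45-59) = 0.02 + 0.06 + 0.06 + 0.03 = 0.17.
P(Preference=OptA) = 0.03 + 0.03 + 0.02 + 0.01 + 0.10 = 0.19.
Product: 0.17 × 0.19 = 0.032.

0.032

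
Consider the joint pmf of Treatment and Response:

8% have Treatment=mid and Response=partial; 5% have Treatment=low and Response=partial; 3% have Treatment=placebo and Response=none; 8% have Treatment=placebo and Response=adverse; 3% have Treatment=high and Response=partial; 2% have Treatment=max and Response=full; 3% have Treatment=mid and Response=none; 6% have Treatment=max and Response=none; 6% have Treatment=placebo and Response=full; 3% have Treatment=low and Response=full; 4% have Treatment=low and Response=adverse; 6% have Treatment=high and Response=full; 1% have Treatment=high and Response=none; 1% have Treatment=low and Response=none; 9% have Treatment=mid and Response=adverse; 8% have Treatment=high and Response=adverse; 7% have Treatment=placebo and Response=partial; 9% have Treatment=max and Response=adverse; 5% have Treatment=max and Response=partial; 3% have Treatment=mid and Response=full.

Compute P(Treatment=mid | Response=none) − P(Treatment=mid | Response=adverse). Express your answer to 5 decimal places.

P(Response=none) = 0.03 + 0.01 + 0.03 + 0.01 + 0.06 = 0.14; P(Treatment=mid | Response=none) = 0.03/0.14 = 0.214286.
P(Response=adverse) = 0.08 + 0.04 + 0.09 + 0.08 + 0.09 = 0.38; P(Treatment=mid | Response=adverse) = 0.09/0.38 = 0.236842.
Difference = -0.02256.

-0.02256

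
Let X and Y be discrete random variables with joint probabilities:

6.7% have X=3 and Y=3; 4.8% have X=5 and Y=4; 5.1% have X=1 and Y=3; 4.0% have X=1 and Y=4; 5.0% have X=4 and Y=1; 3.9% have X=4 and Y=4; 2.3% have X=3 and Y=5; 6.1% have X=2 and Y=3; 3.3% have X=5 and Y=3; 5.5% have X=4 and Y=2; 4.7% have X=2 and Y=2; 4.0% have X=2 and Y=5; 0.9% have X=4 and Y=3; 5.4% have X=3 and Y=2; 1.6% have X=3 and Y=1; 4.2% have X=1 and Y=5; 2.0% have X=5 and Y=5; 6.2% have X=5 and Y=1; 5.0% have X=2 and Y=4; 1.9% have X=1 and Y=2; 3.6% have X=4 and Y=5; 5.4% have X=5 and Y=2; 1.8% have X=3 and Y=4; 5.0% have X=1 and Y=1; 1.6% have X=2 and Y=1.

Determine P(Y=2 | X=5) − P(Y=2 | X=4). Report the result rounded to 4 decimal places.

P(X=5) = 0.062 + 0.054 + 0.033 + 0.048 + 0.020 = 0.217; P(Y=2 | X=5) = 0.054/0.217 = 0.24885.
P(X=4) = 0.050 + 0.055 + 0.009 + 0.039 + 0.036 = 0.189; P(Y=2 | X=4) = 0.055/0.189 = 0.29101.
Difference = -0.0422.

-0.0422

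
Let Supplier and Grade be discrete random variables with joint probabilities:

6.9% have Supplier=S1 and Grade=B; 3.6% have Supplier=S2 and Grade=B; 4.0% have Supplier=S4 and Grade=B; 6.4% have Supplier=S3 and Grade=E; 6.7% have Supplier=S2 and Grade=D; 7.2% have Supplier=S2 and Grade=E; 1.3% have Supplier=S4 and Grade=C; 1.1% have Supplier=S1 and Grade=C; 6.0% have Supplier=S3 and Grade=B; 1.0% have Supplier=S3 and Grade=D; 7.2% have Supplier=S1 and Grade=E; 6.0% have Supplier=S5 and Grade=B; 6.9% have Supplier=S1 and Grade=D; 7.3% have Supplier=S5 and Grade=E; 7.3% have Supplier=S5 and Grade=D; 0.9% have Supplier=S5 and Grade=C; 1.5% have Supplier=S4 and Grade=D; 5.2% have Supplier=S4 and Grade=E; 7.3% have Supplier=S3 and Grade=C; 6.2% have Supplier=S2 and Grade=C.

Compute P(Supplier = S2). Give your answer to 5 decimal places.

0.23700

P(Supplier=S2) = 0.036 + 0.062 + 0.067 + 0.072 = 0.237.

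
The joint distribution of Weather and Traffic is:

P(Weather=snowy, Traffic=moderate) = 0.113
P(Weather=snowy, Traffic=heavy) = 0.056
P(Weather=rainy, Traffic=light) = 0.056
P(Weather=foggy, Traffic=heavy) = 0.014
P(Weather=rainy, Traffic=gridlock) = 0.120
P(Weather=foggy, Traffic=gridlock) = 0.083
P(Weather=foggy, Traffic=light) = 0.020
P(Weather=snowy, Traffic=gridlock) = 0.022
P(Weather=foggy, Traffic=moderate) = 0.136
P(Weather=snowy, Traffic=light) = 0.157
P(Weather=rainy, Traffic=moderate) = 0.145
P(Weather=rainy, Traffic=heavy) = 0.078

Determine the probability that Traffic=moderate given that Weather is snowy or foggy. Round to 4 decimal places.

P(Weather=snowy) = 0.157 + 0.113 + 0.056 + 0.022 = 0.348.
P(Weather=foggy) = 0.020 + 0.136 + 0.014 + 0.083 = 0.253.
P(Weather ∈ {snowy, foggy}) = 0.348 + 0.253 = 0.601; P(Traffic=moderate, Weather ∈ {snowy, foggy}) = 0.113 + 0.136 = 0.249.
P(Traffic=moderate | Weather ∈ {snowy, foggy}) = 0.249/0.601 = 0.4143.

0.4143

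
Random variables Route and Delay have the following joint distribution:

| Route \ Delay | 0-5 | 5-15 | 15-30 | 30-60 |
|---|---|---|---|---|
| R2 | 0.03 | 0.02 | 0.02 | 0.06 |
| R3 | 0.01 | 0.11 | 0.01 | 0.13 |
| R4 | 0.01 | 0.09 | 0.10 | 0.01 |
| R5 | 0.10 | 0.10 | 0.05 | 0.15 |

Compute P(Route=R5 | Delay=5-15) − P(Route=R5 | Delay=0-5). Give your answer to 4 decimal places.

P(Delay=5-15) = 0.02 + 0.11 + 0.09 + 0.10 = 0.32; P(Route=R5 | Delay=5-15) = 0.10/0.32 = 0.31250.
P(Delay=0-5) = 0.03 + 0.01 + 0.01 + 0.10 = 0.15; P(Route=R5 | Delay=0-5) = 0.10/0.15 = 0.66667.
Difference = -0.3542.

-0.3542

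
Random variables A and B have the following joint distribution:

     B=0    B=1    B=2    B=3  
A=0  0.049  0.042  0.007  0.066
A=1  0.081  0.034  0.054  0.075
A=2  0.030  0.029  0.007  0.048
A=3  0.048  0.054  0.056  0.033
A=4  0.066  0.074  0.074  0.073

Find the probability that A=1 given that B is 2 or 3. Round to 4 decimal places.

P(B=2) = 0.007 + 0.054 + 0.007 + 0.056 + 0.074 = 0.198.
P(B=3) = 0.066 + 0.075 + 0.048 + 0.033 + 0.073 = 0.295.
P(B ∈ {2, 3}) = 0.198 + 0.295 = 0.493; P(A=1, B ∈ {2, 3}) = 0.054 + 0.075 = 0.129.
P(A=1 | B ∈ {2, 3}) = 0.129/0.493 = 0.2617.

0.2617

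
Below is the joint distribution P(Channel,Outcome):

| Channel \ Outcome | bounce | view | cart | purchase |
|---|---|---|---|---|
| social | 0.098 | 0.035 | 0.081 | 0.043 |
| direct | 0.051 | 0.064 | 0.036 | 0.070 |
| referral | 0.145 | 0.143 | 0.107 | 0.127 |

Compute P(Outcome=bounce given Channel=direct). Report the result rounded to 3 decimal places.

0.231

P(Channel=direct) = 0.051 + 0.064 + 0.036 + 0.070 = 0.221.
P(Outcome=bounce | Channel=direct) = 0.051/0.221 = 0.231.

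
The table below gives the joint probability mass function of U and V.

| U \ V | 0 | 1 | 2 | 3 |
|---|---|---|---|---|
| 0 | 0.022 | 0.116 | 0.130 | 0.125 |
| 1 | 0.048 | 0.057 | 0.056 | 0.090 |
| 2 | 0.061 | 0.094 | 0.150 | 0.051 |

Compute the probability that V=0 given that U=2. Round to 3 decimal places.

0.171

P(U=2) = 0.061 + 0.094 + 0.150 + 0.051 = 0.356.
P(V=0 | U=2) = 0.061/0.356 = 0.171.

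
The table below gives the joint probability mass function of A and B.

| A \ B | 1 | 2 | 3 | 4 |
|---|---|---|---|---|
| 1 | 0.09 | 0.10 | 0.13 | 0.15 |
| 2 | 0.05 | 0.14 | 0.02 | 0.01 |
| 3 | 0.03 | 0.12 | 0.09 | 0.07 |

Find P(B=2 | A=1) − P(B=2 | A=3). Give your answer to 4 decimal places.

-0.1743

P(A=1) = 0.09 + 0.10 + 0.13 + 0.15 = 0.47; P(B=2 | A=1) = 0.10/0.47 = 0.21277.
P(A=3) = 0.03 + 0.12 + 0.09 + 0.07 = 0.31; P(B=2 | A=3) = 0.12/0.31 = 0.38710.
Difference = -0.1743.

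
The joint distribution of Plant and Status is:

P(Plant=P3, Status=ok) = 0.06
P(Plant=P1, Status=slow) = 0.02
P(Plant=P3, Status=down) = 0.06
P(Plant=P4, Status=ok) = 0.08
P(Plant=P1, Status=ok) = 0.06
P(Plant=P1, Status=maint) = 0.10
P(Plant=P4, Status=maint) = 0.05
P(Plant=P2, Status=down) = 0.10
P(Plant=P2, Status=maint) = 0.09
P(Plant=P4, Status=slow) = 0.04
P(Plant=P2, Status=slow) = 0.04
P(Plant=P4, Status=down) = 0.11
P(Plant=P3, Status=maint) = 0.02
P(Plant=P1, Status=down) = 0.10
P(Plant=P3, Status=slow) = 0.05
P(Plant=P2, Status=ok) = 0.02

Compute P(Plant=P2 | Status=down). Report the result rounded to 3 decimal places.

P(Status=down) = 0.10 + 0.10 + 0.06 + 0.11 = 0.37.
P(Plant=P2 | Status=down) = 0.10/0.37 = 0.270.

0.270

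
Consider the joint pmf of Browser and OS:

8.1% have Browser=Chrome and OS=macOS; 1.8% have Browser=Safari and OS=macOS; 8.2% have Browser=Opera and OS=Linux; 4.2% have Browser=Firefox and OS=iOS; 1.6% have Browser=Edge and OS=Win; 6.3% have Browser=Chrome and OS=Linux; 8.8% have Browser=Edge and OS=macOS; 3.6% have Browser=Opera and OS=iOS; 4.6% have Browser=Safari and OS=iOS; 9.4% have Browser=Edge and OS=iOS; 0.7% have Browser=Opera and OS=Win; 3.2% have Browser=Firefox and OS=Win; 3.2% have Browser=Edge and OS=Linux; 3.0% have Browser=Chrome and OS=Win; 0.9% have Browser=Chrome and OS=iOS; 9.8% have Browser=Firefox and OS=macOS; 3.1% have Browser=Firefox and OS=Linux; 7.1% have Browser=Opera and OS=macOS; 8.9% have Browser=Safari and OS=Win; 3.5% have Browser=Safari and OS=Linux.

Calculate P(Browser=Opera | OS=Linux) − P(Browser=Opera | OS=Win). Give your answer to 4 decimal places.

P(OS=Linux) = 0.063 + 0.031 + 0.035 + 0.032 + 0.082 = 0.243; P(Browser=Opera | OS=Linux) = 0.082/0.243 = 0.33745.
P(OS=Win) = 0.030 + 0.032 + 0.089 + 0.016 + 0.007 = 0.174; P(Browser=Opera | OS=Win) = 0.007/0.174 = 0.04023.
Difference = 0.2972.

0.2972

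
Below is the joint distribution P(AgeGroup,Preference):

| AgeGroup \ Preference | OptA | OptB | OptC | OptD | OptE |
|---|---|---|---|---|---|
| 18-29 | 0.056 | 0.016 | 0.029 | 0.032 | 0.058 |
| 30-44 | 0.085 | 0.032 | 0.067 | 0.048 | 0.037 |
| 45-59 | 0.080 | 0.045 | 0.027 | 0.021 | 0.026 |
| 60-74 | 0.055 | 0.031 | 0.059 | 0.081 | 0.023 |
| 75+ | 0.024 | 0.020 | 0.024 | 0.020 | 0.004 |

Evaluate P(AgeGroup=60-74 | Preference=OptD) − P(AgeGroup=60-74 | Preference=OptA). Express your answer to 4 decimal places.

P(Preference=OptD) = 0.032 + 0.048 + 0.021 + 0.081 + 0.020 = 0.202; P(AgeGroup=60-74 | Preference=OptD) = 0.081/0.202 = 0.40099.
P(Preference=OptA) = 0.056 + 0.085 + 0.080 + 0.055 + 0.024 = 0.300; P(AgeGroup=60-74 | Preference=OptA) = 0.055/0.300 = 0.18333.
Difference = 0.2177.

0.2177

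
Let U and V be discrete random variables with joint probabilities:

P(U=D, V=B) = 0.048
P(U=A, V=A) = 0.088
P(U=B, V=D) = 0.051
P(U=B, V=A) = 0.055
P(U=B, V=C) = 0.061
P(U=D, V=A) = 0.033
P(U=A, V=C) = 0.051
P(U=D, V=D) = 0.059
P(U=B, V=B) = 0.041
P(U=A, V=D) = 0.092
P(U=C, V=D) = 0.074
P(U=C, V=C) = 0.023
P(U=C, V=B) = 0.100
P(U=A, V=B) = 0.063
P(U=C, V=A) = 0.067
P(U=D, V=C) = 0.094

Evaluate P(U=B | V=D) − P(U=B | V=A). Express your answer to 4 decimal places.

P(V=D) = 0.092 + 0.051 + 0.074 + 0.059 = 0.276; P(U=B | V=D) = 0.051/0.276 = 0.18478.
P(V=A) = 0.088 + 0.055 + 0.067 + 0.033 = 0.243; P(U=B | V=A) = 0.055/0.243 = 0.22634.
Difference = -0.0416.

-0.0416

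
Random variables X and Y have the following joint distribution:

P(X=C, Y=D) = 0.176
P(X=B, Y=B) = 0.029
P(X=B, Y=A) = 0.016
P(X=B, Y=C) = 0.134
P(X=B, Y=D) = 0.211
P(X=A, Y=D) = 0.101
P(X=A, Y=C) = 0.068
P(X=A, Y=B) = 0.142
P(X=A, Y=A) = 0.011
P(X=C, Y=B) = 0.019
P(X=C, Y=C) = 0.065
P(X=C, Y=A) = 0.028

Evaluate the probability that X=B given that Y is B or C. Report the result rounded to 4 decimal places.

0.3567

P(Y=B) = 0.142 + 0.029 + 0.019 = 0.190.
P(Y=C) = 0.068 + 0.134 + 0.065 = 0.267.
P(Y ∈ {B, C}) = 0.190 + 0.267 = 0.457; P(X=B, Y ∈ {B, C}) = 0.029 + 0.134 = 0.163.
P(X=B | Y ∈ {B, C}) = 0.163/0.457 = 0.3567.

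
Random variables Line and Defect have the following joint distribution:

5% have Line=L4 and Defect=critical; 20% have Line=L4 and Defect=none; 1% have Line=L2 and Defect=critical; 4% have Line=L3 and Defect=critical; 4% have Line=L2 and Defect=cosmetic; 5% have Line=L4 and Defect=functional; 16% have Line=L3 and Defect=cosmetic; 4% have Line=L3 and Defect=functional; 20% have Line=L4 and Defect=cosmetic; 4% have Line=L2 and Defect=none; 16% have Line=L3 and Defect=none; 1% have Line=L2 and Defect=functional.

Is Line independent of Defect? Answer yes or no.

yes

Every cell satisfies P(Line,Defect) = P(Line)·P(Defect). For instance P(Line=L3) = 0.40, P(Defect=critical) = 0.10, and 0.40×0.10 = 0.04 matches the joint entry. So Line and Defect are independent.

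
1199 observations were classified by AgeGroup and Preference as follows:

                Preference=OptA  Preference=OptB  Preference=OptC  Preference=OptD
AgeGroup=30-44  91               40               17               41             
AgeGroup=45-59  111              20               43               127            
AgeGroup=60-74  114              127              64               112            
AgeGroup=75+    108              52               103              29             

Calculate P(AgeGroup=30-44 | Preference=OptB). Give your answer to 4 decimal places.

Total with Preference=OptB: 40 + 20 + 127 + 52 = 239.
P(AgeGroup=30-44 | Preference=OptB) = 40/239 = 0.1674.

0.1674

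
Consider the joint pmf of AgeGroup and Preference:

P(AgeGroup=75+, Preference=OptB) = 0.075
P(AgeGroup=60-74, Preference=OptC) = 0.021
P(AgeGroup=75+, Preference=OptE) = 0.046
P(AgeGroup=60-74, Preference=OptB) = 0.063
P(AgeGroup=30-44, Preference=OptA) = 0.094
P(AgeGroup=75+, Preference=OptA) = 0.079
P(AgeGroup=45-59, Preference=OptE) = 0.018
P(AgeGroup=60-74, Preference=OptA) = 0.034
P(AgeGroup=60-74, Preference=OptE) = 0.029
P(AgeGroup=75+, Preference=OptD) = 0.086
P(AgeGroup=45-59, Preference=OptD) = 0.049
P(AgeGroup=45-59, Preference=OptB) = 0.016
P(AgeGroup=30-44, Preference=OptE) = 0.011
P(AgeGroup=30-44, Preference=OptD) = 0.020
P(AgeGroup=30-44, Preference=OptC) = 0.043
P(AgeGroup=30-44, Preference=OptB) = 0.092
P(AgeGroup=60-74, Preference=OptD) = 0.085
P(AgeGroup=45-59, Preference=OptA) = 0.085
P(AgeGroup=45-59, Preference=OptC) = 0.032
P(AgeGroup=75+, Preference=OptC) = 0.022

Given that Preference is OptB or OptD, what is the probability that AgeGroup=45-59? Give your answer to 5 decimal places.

0.13374

P(Preference=OptB) = 0.092 + 0.016 + 0.063 + 0.075 = 0.246.
P(Preference=OptD) = 0.020 + 0.049 + 0.085 + 0.086 = 0.240.
P(Preference ∈ {OptB, OptD}) = 0.246 + 0.240 = 0.486; P(AgeGroup=45-59, Preference ∈ {OptB, OptD}) = 0.016 + 0.049 = 0.065.
P(AgeGroup=45-59 | Preference ∈ {OptB, OptD}) = 0.065/0.486 = 0.13374.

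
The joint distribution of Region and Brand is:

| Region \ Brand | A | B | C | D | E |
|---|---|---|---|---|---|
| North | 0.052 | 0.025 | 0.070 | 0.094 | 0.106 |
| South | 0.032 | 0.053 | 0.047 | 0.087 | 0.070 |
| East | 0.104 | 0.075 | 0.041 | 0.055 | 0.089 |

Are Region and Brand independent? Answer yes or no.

no

P(Region=East) = 0.364 and P(Brand=A) = 0.188, so their product is 0.06843, but P(Region=East, Brand=A) = 0.104. Since these differ, Region and Brand are not independent.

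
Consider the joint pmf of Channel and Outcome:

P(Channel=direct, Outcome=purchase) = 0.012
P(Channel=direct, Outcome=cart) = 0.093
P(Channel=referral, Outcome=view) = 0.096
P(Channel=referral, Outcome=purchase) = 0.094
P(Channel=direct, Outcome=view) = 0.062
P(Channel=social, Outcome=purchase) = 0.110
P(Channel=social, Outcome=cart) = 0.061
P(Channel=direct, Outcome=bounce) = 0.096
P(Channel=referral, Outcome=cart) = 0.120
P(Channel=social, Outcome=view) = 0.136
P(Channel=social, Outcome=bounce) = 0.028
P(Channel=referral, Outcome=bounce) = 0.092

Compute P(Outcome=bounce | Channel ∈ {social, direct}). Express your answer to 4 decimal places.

P(Channel=social) = 0.028 + 0.136 + 0.061 + 0.110 = 0.335.
P(Channel=direct) = 0.096 + 0.062 + 0.093 + 0.012 = 0.263.
P(Channel ∈ {social, direct}) = 0.335 + 0.263 = 0.598; P(Outcome=bounce, Channel ∈ {social, direct}) = 0.028 + 0.096 = 0.124.
P(Outcome=bounce | Channel ∈ {social, direct}) = 0.124/0.598 = 0.2074.

0.2074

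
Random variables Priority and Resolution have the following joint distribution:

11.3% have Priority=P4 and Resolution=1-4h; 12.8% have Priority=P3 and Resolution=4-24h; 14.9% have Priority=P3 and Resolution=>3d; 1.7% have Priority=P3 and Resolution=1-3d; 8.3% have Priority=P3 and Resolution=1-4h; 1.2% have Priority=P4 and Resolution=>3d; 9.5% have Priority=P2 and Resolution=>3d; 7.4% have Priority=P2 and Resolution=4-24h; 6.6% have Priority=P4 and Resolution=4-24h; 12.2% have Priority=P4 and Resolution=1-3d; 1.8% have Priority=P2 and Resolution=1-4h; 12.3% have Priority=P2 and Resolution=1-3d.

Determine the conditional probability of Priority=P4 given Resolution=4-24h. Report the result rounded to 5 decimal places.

P(Resolution=4-24h) = 0.074 + 0.128 + 0.066 = 0.268.
P(Priority=P4 | Resolution=4-24h) = 0.066/0.268 = 0.24627.

0.24627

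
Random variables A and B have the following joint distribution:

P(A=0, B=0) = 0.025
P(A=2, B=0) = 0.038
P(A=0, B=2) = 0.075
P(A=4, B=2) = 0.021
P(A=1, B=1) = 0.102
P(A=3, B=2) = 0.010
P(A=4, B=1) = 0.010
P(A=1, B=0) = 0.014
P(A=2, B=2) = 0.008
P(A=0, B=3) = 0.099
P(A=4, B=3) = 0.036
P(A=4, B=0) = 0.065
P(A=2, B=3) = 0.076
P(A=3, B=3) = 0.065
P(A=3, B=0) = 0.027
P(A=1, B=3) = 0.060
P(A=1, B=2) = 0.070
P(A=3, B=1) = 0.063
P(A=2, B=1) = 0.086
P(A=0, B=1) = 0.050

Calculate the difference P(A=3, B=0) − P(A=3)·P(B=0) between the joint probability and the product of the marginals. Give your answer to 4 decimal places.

P(A=3) = 0.027 + 0.063 + 0.010 + 0.065 = 0.165.
P(B=0) = 0.025 + 0.014 + 0.038 + 0.027 + 0.065 = 0.169.
P(A=3, B=0) − P(A=3)P(B=0) = 0.027 − 0.165×0.169 = -0.0009.

-0.0009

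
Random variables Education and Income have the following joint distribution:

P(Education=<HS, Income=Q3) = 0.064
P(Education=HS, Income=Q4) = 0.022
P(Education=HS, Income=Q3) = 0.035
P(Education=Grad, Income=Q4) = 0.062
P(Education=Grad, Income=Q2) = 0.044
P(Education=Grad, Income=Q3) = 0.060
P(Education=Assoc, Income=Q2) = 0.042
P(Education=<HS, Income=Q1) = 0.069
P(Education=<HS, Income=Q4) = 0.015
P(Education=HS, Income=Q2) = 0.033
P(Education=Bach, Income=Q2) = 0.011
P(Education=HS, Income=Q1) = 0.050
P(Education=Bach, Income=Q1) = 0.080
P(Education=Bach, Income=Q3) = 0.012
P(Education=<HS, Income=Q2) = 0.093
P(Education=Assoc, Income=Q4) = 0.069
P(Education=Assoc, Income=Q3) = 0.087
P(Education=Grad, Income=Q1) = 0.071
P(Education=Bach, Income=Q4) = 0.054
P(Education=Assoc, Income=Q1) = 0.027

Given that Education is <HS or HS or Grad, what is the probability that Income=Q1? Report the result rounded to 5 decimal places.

P(Education=<HS) = 0.069 + 0.093 + 0.064 + 0.015 = 0.241.
P(Education=HS) = 0.050 + 0.033 + 0.035 + 0.022 = 0.140.
P(Education=Grad) = 0.071 + 0.044 + 0.060 + 0.062 = 0.237.
P(Education ∈ {<HS, HS, Grad}) = 0.241 + 0.140 + 0.237 = 0.618; P(Income=Q1, Education ∈ {<HS, HS, Grad}) = 0.069 + 0.050 + 0.071 = 0.190.
P(Income=Q1 | Education ∈ {<HS, HS, Grad}) = 0.190/0.618 = 0.30744.

0.30744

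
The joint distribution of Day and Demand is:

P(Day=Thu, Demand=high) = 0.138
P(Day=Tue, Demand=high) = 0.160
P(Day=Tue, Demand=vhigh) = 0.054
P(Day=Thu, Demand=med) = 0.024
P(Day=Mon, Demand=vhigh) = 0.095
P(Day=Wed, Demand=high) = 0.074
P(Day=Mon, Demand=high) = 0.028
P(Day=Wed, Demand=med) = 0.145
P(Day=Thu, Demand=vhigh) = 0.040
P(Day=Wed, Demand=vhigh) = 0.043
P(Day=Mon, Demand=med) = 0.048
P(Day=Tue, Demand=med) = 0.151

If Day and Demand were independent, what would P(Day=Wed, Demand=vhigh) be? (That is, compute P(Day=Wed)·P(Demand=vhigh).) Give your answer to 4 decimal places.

0.0608

P(Day=Wed) = 0.145 + 0.074 + 0.043 = 0.262.
P(Demand=vhigh) = 0.095 + 0.054 + 0.043 + 0.040 = 0.232.
Product: 0.262 × 0.232 = 0.0608.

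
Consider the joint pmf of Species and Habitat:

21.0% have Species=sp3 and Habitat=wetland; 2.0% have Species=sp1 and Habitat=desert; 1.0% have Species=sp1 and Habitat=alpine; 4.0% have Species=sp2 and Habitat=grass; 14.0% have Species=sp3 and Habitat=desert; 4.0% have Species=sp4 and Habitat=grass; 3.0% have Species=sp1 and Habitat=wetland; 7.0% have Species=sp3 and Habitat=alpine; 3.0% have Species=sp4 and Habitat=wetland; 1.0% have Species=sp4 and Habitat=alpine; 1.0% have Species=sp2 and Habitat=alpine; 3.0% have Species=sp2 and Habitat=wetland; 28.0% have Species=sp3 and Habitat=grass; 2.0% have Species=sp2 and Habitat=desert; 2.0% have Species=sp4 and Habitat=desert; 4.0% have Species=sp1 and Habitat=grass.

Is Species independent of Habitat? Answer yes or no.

Every cell satisfies P(Species,Habitat) = P(Species)·P(Habitat). For instance P(Species=sp2) = 0.100, P(Habitat=desert) = 0.200, and 0.100×0.200 = 0.020 matches the joint entry. So Species and Habitat are independent.

yes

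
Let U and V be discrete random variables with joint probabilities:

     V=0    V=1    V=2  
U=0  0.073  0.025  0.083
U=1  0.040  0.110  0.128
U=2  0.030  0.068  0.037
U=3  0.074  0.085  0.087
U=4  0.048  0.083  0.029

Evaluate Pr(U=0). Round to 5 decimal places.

0.18100

P(U=0) = 0.073 + 0.025 + 0.083 = 0.181.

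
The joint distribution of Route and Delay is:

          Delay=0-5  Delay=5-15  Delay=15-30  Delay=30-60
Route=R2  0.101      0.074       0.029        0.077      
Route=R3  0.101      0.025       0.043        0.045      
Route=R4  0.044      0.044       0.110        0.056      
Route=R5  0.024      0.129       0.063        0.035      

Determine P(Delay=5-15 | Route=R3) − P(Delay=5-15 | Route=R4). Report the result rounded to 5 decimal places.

-0.05641

P(Route=R3) = 0.101 + 0.025 + 0.043 + 0.045 = 0.214; P(Delay=5-15 | Route=R3) = 0.025/0.214 = 0.116822.
P(Route=R4) = 0.044 + 0.044 + 0.110 + 0.056 = 0.254; P(Delay=5-15 | Route=R4) = 0.044/0.254 = 0.173228.
Difference = -0.05641.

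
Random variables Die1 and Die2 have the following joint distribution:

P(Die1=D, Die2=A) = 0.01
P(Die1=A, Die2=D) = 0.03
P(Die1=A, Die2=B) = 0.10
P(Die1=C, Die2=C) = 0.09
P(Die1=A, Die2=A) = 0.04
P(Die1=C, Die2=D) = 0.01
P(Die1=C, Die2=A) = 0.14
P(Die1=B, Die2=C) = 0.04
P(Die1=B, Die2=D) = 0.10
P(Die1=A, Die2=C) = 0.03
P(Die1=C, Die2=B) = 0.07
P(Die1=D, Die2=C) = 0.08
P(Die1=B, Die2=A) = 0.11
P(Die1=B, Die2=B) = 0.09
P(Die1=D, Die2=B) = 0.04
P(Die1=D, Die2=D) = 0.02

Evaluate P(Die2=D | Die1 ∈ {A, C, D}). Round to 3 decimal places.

0.091

P(Die1=A) = 0.04 + 0.10 + 0.03 + 0.03 = 0.20.
P(Die1=C) = 0.14 + 0.07 + 0.09 + 0.01 = 0.31.
P(Die1=D) = 0.01 + 0.04 + 0.08 + 0.02 = 0.15.
P(Die1 ∈ {A, C, D}) = 0.20 + 0.31 + 0.15 = 0.66; P(Die2=D, Die1 ∈ {A, C, D}) = 0.03 + 0.01 + 0.02 = 0.06.
P(Die2=D | Die1 ∈ {A, C, D}) = 0.06/0.66 = 0.091.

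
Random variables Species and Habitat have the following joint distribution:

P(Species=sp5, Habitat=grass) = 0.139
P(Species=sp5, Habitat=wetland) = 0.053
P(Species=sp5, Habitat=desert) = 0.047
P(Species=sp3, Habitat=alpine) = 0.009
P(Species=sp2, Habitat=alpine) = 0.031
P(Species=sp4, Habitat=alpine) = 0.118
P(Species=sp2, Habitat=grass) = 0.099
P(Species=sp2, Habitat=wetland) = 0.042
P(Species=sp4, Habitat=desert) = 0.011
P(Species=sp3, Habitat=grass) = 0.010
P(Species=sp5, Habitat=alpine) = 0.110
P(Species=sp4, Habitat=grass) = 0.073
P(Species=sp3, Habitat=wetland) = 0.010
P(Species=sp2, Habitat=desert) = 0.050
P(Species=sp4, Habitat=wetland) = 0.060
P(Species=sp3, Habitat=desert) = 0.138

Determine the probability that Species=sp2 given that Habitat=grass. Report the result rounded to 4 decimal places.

P(Habitat=grass) = 0.099 + 0.010 + 0.073 + 0.139 = 0.321.
P(Species=sp2 | Habitat=grass) = 0.099/0.321 = 0.3084.

0.3084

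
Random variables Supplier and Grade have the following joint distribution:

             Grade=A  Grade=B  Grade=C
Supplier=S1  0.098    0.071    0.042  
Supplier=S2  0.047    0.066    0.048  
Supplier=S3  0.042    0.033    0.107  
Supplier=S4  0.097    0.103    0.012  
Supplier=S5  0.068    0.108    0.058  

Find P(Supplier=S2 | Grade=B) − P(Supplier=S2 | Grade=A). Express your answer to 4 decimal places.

P(Grade=B) = 0.071 + 0.066 + 0.033 + 0.103 + 0.108 = 0.381; P(Supplier=S2 | Grade=B) = 0.066/0.381 = 0.17323.
P(Grade=A) = 0.098 + 0.047 + 0.042 + 0.097 + 0.068 = 0.352; P(Supplier=S2 | Grade=A) = 0.047/0.352 = 0.13352.
Difference = 0.0397.

0.0397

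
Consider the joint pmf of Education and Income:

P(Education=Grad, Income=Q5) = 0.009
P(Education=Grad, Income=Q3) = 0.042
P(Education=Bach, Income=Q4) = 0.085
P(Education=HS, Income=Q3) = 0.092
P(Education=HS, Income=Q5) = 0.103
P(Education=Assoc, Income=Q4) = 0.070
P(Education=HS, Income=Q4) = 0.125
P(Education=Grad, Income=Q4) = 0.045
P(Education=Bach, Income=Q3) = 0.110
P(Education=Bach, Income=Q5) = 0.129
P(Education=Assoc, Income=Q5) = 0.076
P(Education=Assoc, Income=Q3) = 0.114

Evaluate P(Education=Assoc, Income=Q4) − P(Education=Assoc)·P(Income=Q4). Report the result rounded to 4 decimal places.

P(Education=Assoc) = 0.114 + 0.070 + 0.076 = 0.260.
P(Income=Q4) = 0.125 + 0.070 + 0.085 + 0.045 = 0.325.
P(Education=Assoc, Income=Q4) − P(Education=Assoc)P(Income=Q4) = 0.070 − 0.260×0.325 = -0.0145.

-0.0145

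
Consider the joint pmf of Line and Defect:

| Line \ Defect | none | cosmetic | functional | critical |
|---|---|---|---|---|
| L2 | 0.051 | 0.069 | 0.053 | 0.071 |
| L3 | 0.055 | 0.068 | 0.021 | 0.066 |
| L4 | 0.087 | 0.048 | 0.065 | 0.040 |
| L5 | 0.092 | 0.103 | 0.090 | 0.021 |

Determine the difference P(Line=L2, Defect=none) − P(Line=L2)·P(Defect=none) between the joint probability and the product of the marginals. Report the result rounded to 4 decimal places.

P(Line=L2) = 0.051 + 0.069 + 0.053 + 0.071 = 0.244.
P(Defect=none) = 0.051 + 0.055 + 0.087 + 0.092 = 0.285.
P(Line=L2, Defect=none) − P(Line=L2)P(Defect=none) = 0.051 − 0.244×0.285 = -0.0185.

-0.0185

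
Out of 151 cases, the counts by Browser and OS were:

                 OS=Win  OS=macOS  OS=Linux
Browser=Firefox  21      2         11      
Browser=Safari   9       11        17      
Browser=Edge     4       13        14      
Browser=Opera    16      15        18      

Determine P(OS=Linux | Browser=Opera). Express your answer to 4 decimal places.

Total with Browser=Opera: 16 + 15 + 18 = 49.
P(OS=Linux | Browser=Opera) = 18/49 = 0.3673.

0.3673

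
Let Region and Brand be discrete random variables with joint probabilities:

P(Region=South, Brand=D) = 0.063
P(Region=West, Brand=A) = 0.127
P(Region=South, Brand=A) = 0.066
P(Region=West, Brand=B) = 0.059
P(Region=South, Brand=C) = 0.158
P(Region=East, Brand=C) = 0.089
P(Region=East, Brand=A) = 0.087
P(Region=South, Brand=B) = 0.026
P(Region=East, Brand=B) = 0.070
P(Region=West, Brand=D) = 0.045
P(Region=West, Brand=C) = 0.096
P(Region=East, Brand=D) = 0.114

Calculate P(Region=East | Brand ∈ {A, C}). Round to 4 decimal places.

P(Brand=A) = 0.066 + 0.087 + 0.127 = 0.280.
P(Brand=C) = 0.158 + 0.089 + 0.096 = 0.343.
P(Brand ∈ {A, C}) = 0.280 + 0.343 = 0.623; P(Region=East, Brand ∈ {A, C}) = 0.087 + 0.089 = 0.176.
P(Region=East | Brand ∈ {A, C}) = 0.176/0.623 = 0.2825.

0.2825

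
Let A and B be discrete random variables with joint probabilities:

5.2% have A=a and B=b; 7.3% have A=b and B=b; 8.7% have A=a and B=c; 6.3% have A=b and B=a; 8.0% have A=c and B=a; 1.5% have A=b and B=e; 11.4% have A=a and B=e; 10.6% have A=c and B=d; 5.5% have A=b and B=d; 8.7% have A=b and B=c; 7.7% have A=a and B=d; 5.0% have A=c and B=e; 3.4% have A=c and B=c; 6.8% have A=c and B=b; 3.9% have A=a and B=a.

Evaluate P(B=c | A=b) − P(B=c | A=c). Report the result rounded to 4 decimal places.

0.1963

P(A=b) = 0.063 + 0.073 + 0.087 + 0.055 + 0.015 = 0.293; P(B=c | A=b) = 0.087/0.293 = 0.29693.
P(A=c) = 0.080 + 0.068 + 0.034 + 0.106 + 0.050 = 0.338; P(B=c | A=c) = 0.034/0.338 = 0.10059.
Difference = 0.1963.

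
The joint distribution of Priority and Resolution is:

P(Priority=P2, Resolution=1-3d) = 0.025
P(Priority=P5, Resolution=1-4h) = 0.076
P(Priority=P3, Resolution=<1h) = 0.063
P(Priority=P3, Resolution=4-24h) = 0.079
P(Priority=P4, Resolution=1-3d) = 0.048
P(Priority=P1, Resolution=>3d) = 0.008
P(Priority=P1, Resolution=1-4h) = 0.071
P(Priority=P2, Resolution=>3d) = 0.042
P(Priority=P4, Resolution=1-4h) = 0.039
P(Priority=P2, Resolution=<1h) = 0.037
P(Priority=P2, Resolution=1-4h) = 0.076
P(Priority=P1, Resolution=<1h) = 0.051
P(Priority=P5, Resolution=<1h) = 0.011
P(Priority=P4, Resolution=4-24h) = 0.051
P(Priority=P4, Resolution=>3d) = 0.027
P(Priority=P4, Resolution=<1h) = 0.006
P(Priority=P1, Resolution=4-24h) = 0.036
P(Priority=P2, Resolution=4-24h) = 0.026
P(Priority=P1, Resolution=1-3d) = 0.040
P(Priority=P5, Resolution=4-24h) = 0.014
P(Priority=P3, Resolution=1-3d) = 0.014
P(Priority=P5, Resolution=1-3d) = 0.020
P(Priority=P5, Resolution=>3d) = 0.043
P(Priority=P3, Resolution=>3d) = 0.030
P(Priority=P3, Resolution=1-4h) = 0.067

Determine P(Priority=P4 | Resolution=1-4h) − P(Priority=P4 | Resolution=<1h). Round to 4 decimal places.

P(Resolution=1-4h) = 0.071 + 0.076 + 0.067 + 0.039 + 0.076 = 0.329; P(Priority=P4 | Resolution=1-4h) = 0.039/0.329 = 0.11854.
P(Resolution=<1h) = 0.051 + 0.037 + 0.063 + 0.006 + 0.011 = 0.168; P(Priority=P4 | Resolution=<1h) = 0.006/0.168 = 0.03571.
Difference = 0.0828.

0.0828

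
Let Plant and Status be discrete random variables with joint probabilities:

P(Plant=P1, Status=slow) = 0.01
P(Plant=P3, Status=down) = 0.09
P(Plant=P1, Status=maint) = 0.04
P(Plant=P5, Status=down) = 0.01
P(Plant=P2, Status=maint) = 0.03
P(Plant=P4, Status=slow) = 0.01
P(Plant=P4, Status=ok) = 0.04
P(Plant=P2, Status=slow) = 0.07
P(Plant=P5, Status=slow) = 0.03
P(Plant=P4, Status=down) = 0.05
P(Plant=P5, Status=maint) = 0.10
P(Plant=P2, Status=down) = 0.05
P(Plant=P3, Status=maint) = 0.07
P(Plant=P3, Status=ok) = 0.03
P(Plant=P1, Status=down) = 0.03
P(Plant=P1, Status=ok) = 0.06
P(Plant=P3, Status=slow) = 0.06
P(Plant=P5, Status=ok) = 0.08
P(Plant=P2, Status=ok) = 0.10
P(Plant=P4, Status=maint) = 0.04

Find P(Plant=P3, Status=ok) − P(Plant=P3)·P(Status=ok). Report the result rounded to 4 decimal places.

-0.0475

P(Plant=P3) = 0.03 + 0.06 + 0.09 + 0.07 = 0.25.
P(Status=ok) = 0.06 + 0.10 + 0.03 + 0.04 + 0.08 = 0.31.
P(Plant=P3, Status=ok) − P(Plant=P3)P(Status=ok) = 0.03 − 0.25×0.31 = -0.0475.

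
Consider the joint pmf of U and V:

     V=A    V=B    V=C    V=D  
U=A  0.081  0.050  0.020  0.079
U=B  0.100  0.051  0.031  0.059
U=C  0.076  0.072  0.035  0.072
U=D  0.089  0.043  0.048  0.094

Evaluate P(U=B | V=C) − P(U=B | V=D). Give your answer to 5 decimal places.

P(V=C) = 0.020 + 0.031 + 0.035 + 0.048 = 0.134; P(U=B | V=C) = 0.031/0.134 = 0.231343.
P(V=D) = 0.079 + 0.059 + 0.072 + 0.094 = 0.304; P(U=B | V=D) = 0.059/0.304 = 0.194079.
Difference = 0.03726.

0.03726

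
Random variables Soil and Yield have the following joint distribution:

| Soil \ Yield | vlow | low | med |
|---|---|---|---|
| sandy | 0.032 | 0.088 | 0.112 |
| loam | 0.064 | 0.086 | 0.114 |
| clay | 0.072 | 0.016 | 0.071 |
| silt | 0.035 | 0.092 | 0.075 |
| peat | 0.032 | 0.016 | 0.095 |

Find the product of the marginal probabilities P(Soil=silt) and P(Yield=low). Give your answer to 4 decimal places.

0.0602

P(Soil=silt) = 0.035 + 0.092 + 0.075 = 0.202.
P(Yield=low) = 0.088 + 0.086 + 0.016 + 0.092 + 0.016 = 0.298.
Product: 0.202 × 0.298 = 0.0602.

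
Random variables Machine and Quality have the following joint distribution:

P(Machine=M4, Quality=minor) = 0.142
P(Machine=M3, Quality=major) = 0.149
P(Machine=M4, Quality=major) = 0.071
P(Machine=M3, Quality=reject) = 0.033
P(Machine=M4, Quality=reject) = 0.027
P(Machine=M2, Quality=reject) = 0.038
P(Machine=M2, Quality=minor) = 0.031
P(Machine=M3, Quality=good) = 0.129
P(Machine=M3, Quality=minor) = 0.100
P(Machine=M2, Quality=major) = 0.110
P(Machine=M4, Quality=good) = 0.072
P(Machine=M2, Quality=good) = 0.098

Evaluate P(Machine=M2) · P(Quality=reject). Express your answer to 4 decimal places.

P(Machine=M2) = 0.098 + 0.031 + 0.110 + 0.038 = 0.277.
P(Quality=reject) = 0.038 + 0.033 + 0.027 = 0.098.
Product: 0.277 × 0.098 = 0.0271.

0.0271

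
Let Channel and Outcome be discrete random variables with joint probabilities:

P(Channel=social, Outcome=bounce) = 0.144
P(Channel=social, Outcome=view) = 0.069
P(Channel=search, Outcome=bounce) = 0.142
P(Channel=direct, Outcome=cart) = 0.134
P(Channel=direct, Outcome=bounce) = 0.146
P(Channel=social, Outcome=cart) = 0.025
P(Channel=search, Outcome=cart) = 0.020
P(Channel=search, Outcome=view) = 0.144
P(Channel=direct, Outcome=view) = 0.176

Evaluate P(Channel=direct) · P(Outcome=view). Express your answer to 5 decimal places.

0.17738

P(Channel=direct) = 0.146 + 0.176 + 0.134 = 0.456.
P(Outcome=view) = 0.144 + 0.069 + 0.176 = 0.389.
Product: 0.456 × 0.389 = 0.17738.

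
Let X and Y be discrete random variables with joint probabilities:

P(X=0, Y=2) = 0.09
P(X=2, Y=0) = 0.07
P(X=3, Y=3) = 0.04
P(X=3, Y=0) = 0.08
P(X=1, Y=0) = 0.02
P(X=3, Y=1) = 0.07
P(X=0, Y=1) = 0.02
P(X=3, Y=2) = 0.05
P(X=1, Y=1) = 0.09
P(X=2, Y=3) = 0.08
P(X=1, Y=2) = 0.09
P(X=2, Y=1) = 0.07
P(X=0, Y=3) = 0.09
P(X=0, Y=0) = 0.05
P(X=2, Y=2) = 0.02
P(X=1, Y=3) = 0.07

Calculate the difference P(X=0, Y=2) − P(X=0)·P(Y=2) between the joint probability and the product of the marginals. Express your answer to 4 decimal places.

0.0275

P(X=0) = 0.05 + 0.02 + 0.09 + 0.09 = 0.25.
P(Y=2) = 0.09 + 0.09 + 0.02 + 0.05 = 0.25.
P(X=0, Y=2) − P(X=0)P(Y=2) = 0.09 − 0.25×0.25 = 0.0275.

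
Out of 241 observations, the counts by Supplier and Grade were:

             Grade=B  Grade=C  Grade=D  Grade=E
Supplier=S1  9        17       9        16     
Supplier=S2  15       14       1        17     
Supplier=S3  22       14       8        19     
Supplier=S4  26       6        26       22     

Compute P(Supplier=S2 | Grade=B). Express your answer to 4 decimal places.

Total with Grade=B: 9 + 15 + 22 + 26 = 72.
P(Supplier=S2 | Grade=B) = 15/72 = 0.2083.

0.2083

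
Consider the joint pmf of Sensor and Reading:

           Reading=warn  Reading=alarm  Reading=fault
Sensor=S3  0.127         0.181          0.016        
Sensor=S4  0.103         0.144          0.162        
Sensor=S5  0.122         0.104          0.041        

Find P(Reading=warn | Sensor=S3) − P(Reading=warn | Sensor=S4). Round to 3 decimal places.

0.140

P(Sensor=S3) = 0.127 + 0.181 + 0.016 = 0.324; P(Reading=warn | Sensor=S3) = 0.127/0.324 = 0.3920.
P(Sensor=S4) = 0.103 + 0.144 + 0.162 = 0.409; P(Reading=warn | Sensor=S4) = 0.103/0.409 = 0.2518.
Difference = 0.140.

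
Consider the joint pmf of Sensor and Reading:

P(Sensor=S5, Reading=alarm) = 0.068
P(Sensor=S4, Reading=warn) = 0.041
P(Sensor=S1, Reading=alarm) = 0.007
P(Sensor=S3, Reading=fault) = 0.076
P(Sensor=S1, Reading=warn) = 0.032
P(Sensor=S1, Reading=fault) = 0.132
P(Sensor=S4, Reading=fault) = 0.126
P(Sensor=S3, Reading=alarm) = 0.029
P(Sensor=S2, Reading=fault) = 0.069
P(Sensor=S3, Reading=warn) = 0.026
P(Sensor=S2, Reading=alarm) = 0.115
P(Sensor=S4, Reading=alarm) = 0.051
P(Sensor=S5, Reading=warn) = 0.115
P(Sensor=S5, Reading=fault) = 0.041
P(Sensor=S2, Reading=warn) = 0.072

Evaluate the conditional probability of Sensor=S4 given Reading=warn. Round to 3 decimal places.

P(Reading=warn) = 0.032 + 0.072 + 0.026 + 0.041 + 0.115 = 0.286.
P(Sensor=S4 | Reading=warn) = 0.041/0.286 = 0.143.

0.143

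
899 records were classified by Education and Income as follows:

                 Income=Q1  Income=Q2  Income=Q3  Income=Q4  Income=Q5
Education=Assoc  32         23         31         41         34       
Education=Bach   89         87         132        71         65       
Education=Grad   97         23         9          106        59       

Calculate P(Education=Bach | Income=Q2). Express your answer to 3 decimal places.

0.654

Total with Income=Q2: 23 + 87 + 23 = 133.
P(Education=Bach | Income=Q2) = 87/133 = 0.654.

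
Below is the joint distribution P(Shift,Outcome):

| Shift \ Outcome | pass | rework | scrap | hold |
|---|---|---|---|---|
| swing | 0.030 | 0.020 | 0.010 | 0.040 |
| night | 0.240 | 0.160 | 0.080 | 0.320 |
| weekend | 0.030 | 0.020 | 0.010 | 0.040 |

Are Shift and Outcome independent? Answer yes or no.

yes

Every cell satisfies P(Shift,Outcome) = P(Shift)·P(Outcome). For instance P(Shift=weekend) = 0.100, P(Outcome=hold) = 0.400, and 0.100×0.400 = 0.040 matches the joint entry. So Shift and Outcome are independent.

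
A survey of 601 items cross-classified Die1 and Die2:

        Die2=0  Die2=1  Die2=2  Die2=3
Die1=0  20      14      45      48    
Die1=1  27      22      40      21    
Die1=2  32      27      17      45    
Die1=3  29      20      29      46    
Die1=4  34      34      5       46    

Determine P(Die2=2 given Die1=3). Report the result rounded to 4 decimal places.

Total with Die1=3: 29 + 20 + 29 + 46 = 124.
P(Die2=2 | Die1=3) = 29/124 = 0.2339.

0.2339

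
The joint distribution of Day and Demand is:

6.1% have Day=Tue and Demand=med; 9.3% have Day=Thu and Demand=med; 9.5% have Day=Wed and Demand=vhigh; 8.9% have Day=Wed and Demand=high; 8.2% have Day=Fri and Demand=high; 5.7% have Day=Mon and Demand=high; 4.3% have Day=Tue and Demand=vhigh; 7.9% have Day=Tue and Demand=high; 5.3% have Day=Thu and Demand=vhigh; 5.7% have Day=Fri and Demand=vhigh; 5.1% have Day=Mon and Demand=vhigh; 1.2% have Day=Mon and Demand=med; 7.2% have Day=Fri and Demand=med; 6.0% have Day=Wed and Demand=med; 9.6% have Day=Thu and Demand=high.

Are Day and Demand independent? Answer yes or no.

no

P(Day=Mon) = 0.120 and P(Demand=med) = 0.298, so their product is 0.03576, but P(Day=Mon, Demand=med) = 0.012. Since these differ, Day and Demand are not independent.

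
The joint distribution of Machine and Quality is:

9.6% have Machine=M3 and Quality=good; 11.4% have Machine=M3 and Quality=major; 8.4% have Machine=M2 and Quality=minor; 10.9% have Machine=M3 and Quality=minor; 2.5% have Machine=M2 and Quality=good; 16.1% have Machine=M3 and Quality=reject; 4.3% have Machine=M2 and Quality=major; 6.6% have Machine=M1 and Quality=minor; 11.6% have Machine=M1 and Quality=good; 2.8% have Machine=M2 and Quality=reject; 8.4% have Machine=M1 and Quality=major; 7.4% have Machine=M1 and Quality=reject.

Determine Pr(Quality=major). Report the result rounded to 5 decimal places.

0.24100

P(Quality=major) = 0.084 + 0.043 + 0.114 = 0.241.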